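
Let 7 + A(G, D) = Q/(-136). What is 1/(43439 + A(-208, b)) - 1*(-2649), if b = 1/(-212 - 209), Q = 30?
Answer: 7823453357/2953361 ≈ 2649.0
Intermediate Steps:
b = -1/421 (b = 1/(-421) = -1/421 ≈ -0.0023753)
A(G, D) = -491/68 (A(G, D) = -7 + 30/(-136) = -7 + 30*(-1/136) = -7 - 15/68 = -491/68)
1/(43439 + A(-208, b)) - 1*(-2649) = 1/(43439 - 491/68) - 1*(-2649) = 1/(2953361/68) + 2649 = 68/2953361 + 2649 = 7823453357/2953361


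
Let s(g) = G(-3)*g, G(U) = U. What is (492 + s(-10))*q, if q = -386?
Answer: -201492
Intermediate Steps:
s(g) = -3*g
(492 + s(-10))*q = (492 - 3*(-10))*(-386) = (492 + 30)*(-386) = 522*(-386) = -201492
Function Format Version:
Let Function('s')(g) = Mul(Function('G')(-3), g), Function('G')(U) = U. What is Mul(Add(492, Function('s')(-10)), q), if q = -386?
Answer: -201492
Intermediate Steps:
Function('s')(g) = Mul(-3, g)
Mul(Add(492, Function('s')(-10)), q) = Mul(Add(492, Mul(-3, -10)), -386) = Mul(Add(492, 30), -386) = Mul(522, -386) = -201492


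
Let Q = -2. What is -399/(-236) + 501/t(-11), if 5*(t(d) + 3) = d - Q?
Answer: -48467/472 ≈ -102.68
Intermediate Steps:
t(d) = -13/5 + d/5 (t(d) = -3 + (d - 1*(-2))/5 = -3 + (d + 2)/5 = -3 + (2 + d)/5 = -3 + (⅖ + d/5) = -13/5 + d/5)
-399/(-236) + 501/t(-11) = -399/(-236) + 501/(-13/5 + (⅕)*(-11)) = -399*(-1/236) + 501/(-13/5 - 11/5) = 399/236 + 501/(-24/5) = 399/236 + 501*(-5/24) = 399/236 - 835/8 = -48467/472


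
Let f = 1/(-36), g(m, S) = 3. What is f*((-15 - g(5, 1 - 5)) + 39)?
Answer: -7/12 ≈ -0.58333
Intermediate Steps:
f = -1/36 ≈ -0.027778
f*((-15 - g(5, 1 - 5)) + 39) = -((-15 - 1*3) + 39)/36 = -((-15 - 3) + 39)/36 = -(-18 + 39)/36 = -1/36*21 = -7/12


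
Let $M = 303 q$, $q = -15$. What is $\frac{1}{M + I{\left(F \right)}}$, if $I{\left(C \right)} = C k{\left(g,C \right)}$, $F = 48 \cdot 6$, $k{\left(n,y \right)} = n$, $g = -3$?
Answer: $- \frac{1}{5409} \approx -0.00018488$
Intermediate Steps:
$F = 288$
$M = -4545$ ($M = 303 \left(-15\right) = -4545$)
$I{\left(C \right)} = - 3 C$ ($I{\left(C \right)} = C \left(-3\right) = - 3 C$)
$\frac{1}{M + I{\left(F \right)}} = \frac{1}{-4545 - 864} = \frac{1}{-5409} = - \frac{1}{5409}$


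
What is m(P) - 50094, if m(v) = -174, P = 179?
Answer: -50268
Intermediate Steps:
m(P) - 50094 = -174 - 50094 = -50268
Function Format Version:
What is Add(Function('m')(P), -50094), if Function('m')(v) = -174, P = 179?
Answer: -50268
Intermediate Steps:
Add(Function('m')(P), -50094) = Add(-174, -50094) = -50268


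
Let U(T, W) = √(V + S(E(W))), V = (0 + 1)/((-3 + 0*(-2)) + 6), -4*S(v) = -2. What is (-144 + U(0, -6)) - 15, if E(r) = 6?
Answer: -159 + √30/6 ≈ -158.09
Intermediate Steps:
S(v) = ½ (S(v) = -¼*(-2) = ½)
V = ⅓ (V = 1/((-3 + 0) + 6) = 1/(-3 + 6) = 1/3 = 1*(⅓) = ⅓ ≈ 0.33333)
U(T, W) = √30/6 (U(T, W) = √(⅓ + ½) = √(⅚) = √30/6)
(-144 + U(0, -6)) - 15 = (-144 + √30/6) - 15 = -159 + √30/6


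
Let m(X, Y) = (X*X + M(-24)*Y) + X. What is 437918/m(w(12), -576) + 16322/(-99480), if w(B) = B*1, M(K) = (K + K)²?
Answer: -905868443/1833399820 ≈ -0.49409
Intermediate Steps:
M(K) = 4*K² (M(K) = (2*K)² = 4*K²)
w(B) = B
m(X, Y) = X + X² + 2304*Y (m(X, Y) = (X*X + (4*(-24)²)*Y) + X = (X² + (4*576)*Y) + X = (X² + 2304*Y) + X = X + X² + 2304*Y)
437918/m(w(12), -576) + 16322/(-99480) = 437918/(12 + 12² + 2304*(-576)) + 16322/(-99480) = 437918/(12 + 144 - 1327104) + 16322*(-1/99480) = 437918/(-1326948) - 8161/49740 = 437918*(-1/1326948) - 8161/49740 = -218959/663474 - 8161/49740 = -905868443/1833399820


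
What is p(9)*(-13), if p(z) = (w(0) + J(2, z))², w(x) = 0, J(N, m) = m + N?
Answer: -1573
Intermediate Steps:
J(N, m) = N + m
p(z) = (2 + z)² (p(z) = (0 + (2 + z))² = (2 + z)²)
p(9)*(-13) = (2 + 9)²*(-13) = 11²*(-13) = 121*(-13) = -1573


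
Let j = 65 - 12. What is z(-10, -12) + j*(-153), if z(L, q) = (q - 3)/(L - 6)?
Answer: -129729/16 ≈ -8108.1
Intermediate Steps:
j = 53
z(L, q) = (-3 + q)/(-6 + L)
z(-10, -12) + j*(-153) = (-3 - 12)/(-6 - 10) + 53*(-153) = -15/(-16) - 8109 = -1/16*(-15) - 8109 = 15/16 - 8109 = -129729/16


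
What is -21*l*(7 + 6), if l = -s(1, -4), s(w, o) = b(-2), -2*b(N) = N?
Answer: 273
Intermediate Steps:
b(N) = -N/2
s(w, o) = 1 (s(w, o) = -½*(-2) = 1)
l = -1 (l = -1*1 = -1)
-21*l*(7 + 6) = -(-21)*(7 + 6) = -(-21)*13 = -21*(-13) = 273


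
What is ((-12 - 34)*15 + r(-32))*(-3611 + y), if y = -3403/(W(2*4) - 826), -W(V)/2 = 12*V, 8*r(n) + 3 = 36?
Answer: 20151528765/8144 ≈ 2.4744e+6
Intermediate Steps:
r(n) = 33/8 (r(n) = -3/8 + (1/8)*36 = -3/8 + 9/2 = 33/8)
W(V) = -24*V
y = 3403/1018 (y = -3403/(-48*4 - 826) = -3403/(-24*8 - 826) = -3403/(-192 - 826) = -3403/(-1018) = -3403*(-1/1018) = 3403/1018 ≈ 3.3428)
((-12 - 34)*15 + r(-32))*(-3611 + y) = ((-12 - 34)*15 + 33/8)*(-3611 + 3403/1018) = (-46*15 + 33/8)*(-3672595/1018) = (-690 + 33/8)*(-3672595/1018) = -5487/8*(-3672595/1018) = 20151528765/8144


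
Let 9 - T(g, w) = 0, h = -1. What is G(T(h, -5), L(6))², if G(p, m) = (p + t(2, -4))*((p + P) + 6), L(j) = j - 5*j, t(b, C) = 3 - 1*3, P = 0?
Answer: 18225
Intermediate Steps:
T(g, w) = 9 (T(g, w) = 9 - 1*0 = 9 + 0 = 9)
t(b, C) = 0 (t(b, C) = 3 - 3 = 0)
L(j) = -4*j
G(p, m) = p*(6 + p) (G(p, m) = (p + 0)*((p + 0) + 6) = p*(p + 6) = p*(6 + p))
G(T(h, -5), L(6))² = (9*(6 + 9))² = (9*15)² = 135² = 18225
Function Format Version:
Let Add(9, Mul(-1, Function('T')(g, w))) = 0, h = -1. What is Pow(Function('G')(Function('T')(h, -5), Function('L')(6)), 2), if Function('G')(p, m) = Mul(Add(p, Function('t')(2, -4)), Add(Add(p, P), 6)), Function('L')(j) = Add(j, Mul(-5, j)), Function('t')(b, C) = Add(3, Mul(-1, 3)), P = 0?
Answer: 18225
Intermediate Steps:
Function('T')(g, w) = 9 (Function('T')(g, w) = Add(9, Mul(-1, 0)) = Add(9, 0) = 9)
Function('t')(b, C) = 0 (Function('t')(b, C) = Add(3, -3) = 0)
Function('L')(j) = Mul(-4, j)
Function('G')(p, m) = Mul(p, Add(6, p)) (Function('G')(p, m) = Mul(Add(p, 0), Add(Add(p, 0), 6)) = Mul(p, Add(p, 6)) = Mul(p, Add(6, p)))
Pow(Function('G')(Function('T')(h, -5), Function('L')(6)), 2) = Pow(Mul(9, Add(6, 9)), 2) = Pow(Mul(9, 15), 2) = Pow(135, 2) = 18225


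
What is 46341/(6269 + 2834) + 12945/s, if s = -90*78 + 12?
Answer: 68973131/21264608 ≈ 3.2436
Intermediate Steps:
s = -7008 (s = -7020 + 12 = -7008)
46341/(6269 + 2834) + 12945/s = 46341/(6269 + 2834) + 12945/(-7008) = 46341/9103 + 12945*(-1/7008) = 46341*(1/9103) - 4315/2336 = 46341/9103 - 4315/2336 = 68973131/21264608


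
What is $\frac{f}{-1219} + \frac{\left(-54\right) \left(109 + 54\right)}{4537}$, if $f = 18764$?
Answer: $- \frac{95861906}{5530603} \approx -17.333$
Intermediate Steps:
$\frac{f}{-1219} + \frac{\left(-54\right) \left(109 + 54\right)}{4537} = \frac{18764}{-1219} + \frac{\left(-54\right) \left(109 + 54\right)}{4537} = 18764 \left(- \frac{1}{1219}\right) + \left(-54\right) 163 \cdot \frac{1}{4537} = - \frac{18764}{1219} - \frac{8802}{4537} = - \frac{95861906}{5530603}$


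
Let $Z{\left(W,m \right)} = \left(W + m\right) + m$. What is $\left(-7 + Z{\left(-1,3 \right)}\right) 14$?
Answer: $-28$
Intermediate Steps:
$Z{\left(W,m \right)} = W + 2 m$
$\left(-7 + Z{\left(-1,3 \right)}\right) 14 = \left(-7 + \left(-1 + 2 \cdot 3\right)\right) 14 = \left(-7 + \left(-1 + 6\right)\right) 14 = \left(-7 + 5\right) 14 = \left(-2\right) 14 = -28$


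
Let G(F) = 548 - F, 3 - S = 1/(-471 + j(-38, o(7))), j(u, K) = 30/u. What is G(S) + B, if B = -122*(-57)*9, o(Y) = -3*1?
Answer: 565906265/8964 ≈ 63131.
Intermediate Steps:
o(Y) = -3
B = 62586 (B = 6954*9 = 62586)
S = 26911/8964 (S = 3 - 1/(-471 + 30/(-38)) = 3 - 1/(-471 + 30*(-1/38)) = 3 - 1/(-471 - 15/19) = 3 - 1/(-8964/19) = 3 - 1*(-19/8964) = 3 + 19/8964 = 26911/8964 ≈ 3.0021)
G(S) + B = (548 - 1*26911/8964) + 62586 = (548 - 26911/8964) + 62586 = 4885361/8964 + 62586 = 565906265/8964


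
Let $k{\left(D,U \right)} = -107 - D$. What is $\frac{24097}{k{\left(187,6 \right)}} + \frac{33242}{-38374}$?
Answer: $- \frac{66747959}{805854} \approx -82.829$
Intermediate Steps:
$\frac{24097}{k{\left(187,6 \right)}} + \frac{33242}{-38374} = \frac{24097}{-107 - 187} + \frac{33242}{-38374} = \frac{24097}{-107 - 187} + 33242 \left(- \frac{1}{38374}\right) = \frac{24097}{-294} - \frac{16621}{19187} = 24097 \left(- \frac{1}{294}\right) - \frac{16621}{19187} = - \frac{24097}{294} - \frac{16621}{19187} = - \frac{66747959}{805854}$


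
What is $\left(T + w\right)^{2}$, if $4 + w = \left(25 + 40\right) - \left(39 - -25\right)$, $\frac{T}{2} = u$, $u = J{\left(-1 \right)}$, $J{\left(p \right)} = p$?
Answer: $25$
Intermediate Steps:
$u = -1$
$T = -2$ ($T = 2 \left(-1\right) = -2$)
$w = -3$ ($w = -4 + \left(\left(25 + 40\right) - \left(39 - -25\right)\right) = -4 + \left(65 - \left(39 + 25\right)\right) = -4 + \left(65 - 64\right) = -4 + 1 = -3$)
$\left(T + w\right)^{2} = \left(-2 - 3\right)^{2} = \left(-5\right)^{2} = 25$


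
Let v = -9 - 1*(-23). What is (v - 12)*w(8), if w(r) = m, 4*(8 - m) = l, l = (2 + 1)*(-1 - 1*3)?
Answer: 22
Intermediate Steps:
v = 14 (v = -9 + 23 = 14)
l = -12 (l = 3*(-1 - 3) = 3*(-4) = -12)
m = 11 (m = 8 - ¼*(-12) = 8 + 3 = 11)
w(r) = 11
(v - 12)*w(8) = (14 - 12)*11 = 2*11 = 22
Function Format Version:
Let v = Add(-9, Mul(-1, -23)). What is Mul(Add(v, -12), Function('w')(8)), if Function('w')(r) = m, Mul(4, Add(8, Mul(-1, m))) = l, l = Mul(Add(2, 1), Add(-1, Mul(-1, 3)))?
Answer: 22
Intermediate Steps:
v = 14 (v = Add(-9, 23) = 14)
l = -12 (l = Mul(3, Add(-1, -3)) = Mul(3, -4) = -12)
m = 11 (m = Add(8, Mul(Rational(-1, 4), -12)) = Add(8, 3) = 11)
Function('w')(r) = 11
Mul(Add(v, -12), Function('w')(8)) = Mul(Add(14, -12), 11) = Mul(2, 11) = 22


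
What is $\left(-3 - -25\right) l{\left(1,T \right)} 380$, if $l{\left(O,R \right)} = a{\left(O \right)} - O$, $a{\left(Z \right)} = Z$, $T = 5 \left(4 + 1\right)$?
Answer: $0$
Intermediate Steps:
$T = 25$ ($T = 5 \cdot 5 = 25$)
$l{\left(O,R \right)} = 0$ ($l{\left(O,R \right)} = O - O = 0$)
$\left(-3 - -25\right) l{\left(1,T \right)} 380 = \left(-3 - -25\right) 0 \cdot 380 = \left(-3 + 25\right) 0 \cdot 380 = 22 \cdot 0 \cdot 380 = 0 \cdot 380 = 0$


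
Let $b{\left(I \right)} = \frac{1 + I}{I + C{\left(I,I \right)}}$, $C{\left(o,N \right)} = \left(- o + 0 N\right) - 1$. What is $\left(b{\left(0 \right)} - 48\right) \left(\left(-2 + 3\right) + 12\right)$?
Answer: $-637$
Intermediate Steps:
$C{\left(o,N \right)} = -1 - o$ ($C{\left(o,N \right)} = \left(- o + 0\right) - 1 = - o - 1 = -1 - o$)
$b{\left(I \right)} = -1 - I$ ($b{\left(I \right)} = \frac{1 + I}{I - \left(1 + I\right)} = \frac{1 + I}{-1} = \left(1 + I\right) \left(-1\right) = -1 - I$)
$\left(b{\left(0 \right)} - 48\right) \left(\left(-2 + 3\right) + 12\right) = \left(\left(-1 - 0\right) - 48\right) \left(\left(-2 + 3\right) + 12\right) = \left(\left(-1 + 0\right) - 48\right) \left(1 + 12\right) = \left(-1 - 48\right) 13 = \left(-49\right) 13 = -637$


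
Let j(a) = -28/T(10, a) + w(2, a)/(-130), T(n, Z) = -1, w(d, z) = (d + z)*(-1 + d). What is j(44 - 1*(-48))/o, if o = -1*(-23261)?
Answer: 1773/1511965 ≈ 0.0011726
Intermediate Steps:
w(d, z) = (-1 + d)*(d + z)
o = 23261
j(a) = 1819/65 - a/130 (j(a) = -28/(-1) + (2**2 - 1*2 - a + 2*a)/(-130) = -28*(-1) + (4 - 2 - a + 2*a)*(-1/130) = 28 + (2 + a)*(-1/130) = 28 + (-1/65 - a/130) = 1819/65 - a/130)
j(44 - 1*(-48))/o = (1819/65 - (44 - 1*(-48))/130)/23261 = (1819/65 - (44 + 48)/130)*(1/23261) = (1819/65 - 1/130*92)*(1/23261) = (1819/65 - 46/65)*(1/23261) = (1773/65)*(1/23261) = 1773/1511965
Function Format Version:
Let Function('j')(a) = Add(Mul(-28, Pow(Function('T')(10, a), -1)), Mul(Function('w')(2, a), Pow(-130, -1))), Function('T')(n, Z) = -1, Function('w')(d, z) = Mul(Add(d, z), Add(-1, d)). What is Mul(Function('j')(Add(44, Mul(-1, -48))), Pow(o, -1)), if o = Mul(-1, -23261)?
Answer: Rational(1773, 1511965) ≈ 0.0011726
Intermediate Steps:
Function('w')(d, z) = Mul(Add(-1, d), Add(d, z))
o = 23261
Function('j')(a) = Add(Rational(1819, 65), Mul(Rational(-1, 130), a)) (Function('j')(a) = Add(Mul(-28, Pow(-1, -1)), Mul(Add(Pow(2, 2), Mul(-1, 2), Mul(-1, a), Mul(2, a)), Pow(-130, -1))) = Add(Mul(-28, -1), Mul(Add(4, -2, Mul(-1, a), Mul(2, a)), Rational(-1, 130))) = Add(28, Mul(Add(2, a), Rational(-1, 130))) = Add(28, Add(Rational(-1, 65), Mul(Rational(-1, 130), a))) = Add(Rational(1819, 65), Mul(Rational(-1, 130), a)))
Mul(Function('j')(Add(44, Mul(-1, -48))), Pow(o, -1)) = Mul(Add(Rational(1819, 65), Mul(Rational(-1, 130), Add(44, Mul(-1, -48)))), Pow(23261, -1)) = Mul(Add(Rational(1819, 65), Mul(Rational(-1, 130), Add(44, 48))), Rational(1, 23261)) = Mul(Add(Rational(1819, 65), Mul(Rational(-1, 130), 92)), Rational(1, 23261)) = Mul(Add(Rational(1819, 65), Rational(-46, 65)), Rational(1, 23261)) = Mul(Rational(1773, 65), Rational(1, 23261)) = Rational(1773, 1511965)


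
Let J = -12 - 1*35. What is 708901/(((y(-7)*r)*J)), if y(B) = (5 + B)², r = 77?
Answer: -15083/308 ≈ -48.971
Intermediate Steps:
J = -47 (J = -12 - 35 = -47)
708901/(((y(-7)*r)*J)) = 708901/((((5 - 7)²*77)*(-47))) = 708901/((((-2)²*77)*(-47))) = 708901/(((4*77)*(-47))) = 708901/((308*(-47))) = 708901/(-14476) = 708901*(-1/14476) = -15083/308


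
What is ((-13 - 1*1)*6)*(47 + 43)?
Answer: -7560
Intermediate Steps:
((-13 - 1*1)*6)*(47 + 43) = ((-13 - 1)*6)*90 = -14*6*90 = -84*90 = -7560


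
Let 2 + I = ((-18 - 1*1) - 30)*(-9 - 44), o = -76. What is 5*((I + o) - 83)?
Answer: 12180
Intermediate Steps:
I = 2595 (I = -2 + ((-18 - 1*1) - 30)*(-9 - 44) = -2 + ((-18 - 1) - 30)*(-53) = -2 + (-19 - 30)*(-53) = -2 - 49*(-53) = -2 + 2597 = 2595)
5*((I + o) - 83) = 5*((2595 - 76) - 83) = 5*(2519 - 83) = 5*2436 = 12180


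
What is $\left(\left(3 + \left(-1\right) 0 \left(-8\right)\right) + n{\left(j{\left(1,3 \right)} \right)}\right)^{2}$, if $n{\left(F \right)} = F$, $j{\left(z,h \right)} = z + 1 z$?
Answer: $25$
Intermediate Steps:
$j{\left(z,h \right)} = 2 z$ ($j{\left(z,h \right)} = z + z = 2 z$)
$\left(\left(3 + \left(-1\right) 0 \left(-8\right)\right) + n{\left(j{\left(1,3 \right)} \right)}\right)^{2} = \left(\left(3 + \left(-1\right) 0 \left(-8\right)\right) + 2 \cdot 1\right)^{2} = \left(\left(3 + 0 \left(-8\right)\right) + 2\right)^{2} = \left(\left(3 + 0\right) + 2\right)^{2} = \left(3 + 2\right)^{2} = 5^{2} = 25$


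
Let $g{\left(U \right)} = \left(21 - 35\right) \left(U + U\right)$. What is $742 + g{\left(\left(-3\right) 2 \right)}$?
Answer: $910$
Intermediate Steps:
$g{\left(U \right)} = - 28 U$ ($g{\left(U \right)} = - 14 \cdot 2 U = - 28 U$)
$742 + g{\left(\left(-3\right) 2 \right)} = 742 - 28 \left(\left(-3\right) 2\right) = 742 - -168 = 742 + 168 = 910$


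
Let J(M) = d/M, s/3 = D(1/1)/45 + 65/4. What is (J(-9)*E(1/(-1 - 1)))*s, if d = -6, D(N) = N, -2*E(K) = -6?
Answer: 2929/30 ≈ 97.633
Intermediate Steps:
E(K) = 3 (E(K) = -½*(-6) = 3)
s = 2929/60 (s = 3*(1/(1*45) + 65/4) = 3*(1*(1/45) + 65*(¼)) = 3*(1/45 + 65/4) = 3*(2929/180) = 2929/60 ≈ 48.817)
J(M) = -6/M
(J(-9)*E(1/(-1 - 1)))*s = (-6/(-9)*3)*(2929/60) = (-6*(-⅑)*3)*(2929/60) = ((⅔)*3)*(2929/60) = 2*(2929/60) = 2929/30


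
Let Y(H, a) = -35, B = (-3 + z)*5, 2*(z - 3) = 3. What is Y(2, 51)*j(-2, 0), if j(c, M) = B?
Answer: -525/2 ≈ -262.50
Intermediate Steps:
z = 9/2 (z = 3 + (½)*3 = 3 + 3/2 = 9/2 ≈ 4.5000)
B = 15/2 (B = (-3 + 9/2)*5 = (3/2)*5 = 15/2 ≈ 7.5000)
j(c, M) = 15/2
Y(2, 51)*j(-2, 0) = -35*15/2 = -525/2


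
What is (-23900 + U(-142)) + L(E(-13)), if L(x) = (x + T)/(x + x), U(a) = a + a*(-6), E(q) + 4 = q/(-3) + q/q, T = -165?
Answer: -186011/8 ≈ -23251.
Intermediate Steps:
E(q) = -3 - q/3 (E(q) = -4 + (q/(-3) + q/q) = -4 + (q*(-⅓) + 1) = -4 + (-q/3 + 1) = -4 + (1 - q/3) = -3 - q/3)
U(a) = -5*a (U(a) = a - 6*a = -5*a)
L(x) = (-165 + x)/(2*x) (L(x) = (x - 165)/(x + x) = (-165 + x)/((2*x)) = (-165 + x)*(1/(2*x)) = (-165 + x)/(2*x))
(-23900 + U(-142)) + L(E(-13)) = (-23900 - 5*(-142)) + (-165 + (-3 - ⅓*(-13)))/(2*(-3 - ⅓*(-13))) = (-23900 + 710) + (-165 + (-3 + 13/3))/(2*(-3 + 13/3)) = -23190 + (-165 + 4/3)/(2*(4/3)) = -23190 + (½)*(¾)*(-491/3) = -23190 - 491/8 = -186011/8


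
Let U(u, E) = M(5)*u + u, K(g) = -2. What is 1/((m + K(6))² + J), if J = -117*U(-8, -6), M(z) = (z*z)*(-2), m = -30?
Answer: -1/44840 ≈ -2.2302e-5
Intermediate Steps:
M(z) = -2*z² (M(z) = z²*(-2) = -2*z²)
U(u, E) = -49*u (U(u, E) = (-2*5²)*u + u = (-2*25)*u + u = -50*u + u = -49*u)
J = -45864 (J = -(-5733)*(-8) = -117*392 = -45864)
1/((m + K(6))² + J) = 1/((-30 - 2)² - 45864) = 1/((-32)² - 45864) = 1/(1024 - 45864) = 1/(-44840) = -1/44840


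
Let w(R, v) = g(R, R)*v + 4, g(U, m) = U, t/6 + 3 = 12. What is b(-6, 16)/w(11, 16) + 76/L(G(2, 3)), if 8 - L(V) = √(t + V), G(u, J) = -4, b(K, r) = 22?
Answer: 27437/630 + 190*√2/7 ≈ 81.937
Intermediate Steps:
t = 54 (t = -18 + 6*12 = -18 + 72 = 54)
L(V) = 8 - √(54 + V)
w(R, v) = 4 + R*v (w(R, v) = R*v + 4 = 4 + R*v)
b(-6, 16)/w(11, 16) + 76/L(G(2, 3)) = 22/(4 + 11*16) + 76/(8 - √(54 - 4)) = 22/(4 + 176) + 76/(8 - √50) = 22/180 + 76/(8 - 5*√2) = 22*(1/180) + 76/(8 - 5*√2) = 11/90 + 76/(8 - 5*√2)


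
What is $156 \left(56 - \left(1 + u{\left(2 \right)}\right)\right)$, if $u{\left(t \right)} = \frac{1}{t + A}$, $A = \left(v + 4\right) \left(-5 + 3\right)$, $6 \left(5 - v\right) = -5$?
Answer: $\frac{455208}{53} \approx 8588.8$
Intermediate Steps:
$v = \frac{35}{6}$ ($v = 5 - - \frac{5}{6} = 5 + \frac{5}{6} = \frac{35}{6} \approx 5.8333$)
$A = - \frac{59}{3}$ ($A = \left(\frac{35}{6} + 4\right) \left(-5 + 3\right) = \frac{59}{6} \left(-2\right) = - \frac{59}{3} \approx -19.667$)
$u{\left(t \right)} = \frac{1}{- \frac{59}{3} + t}$ ($u{\left(t \right)} = \frac{1}{t - \frac{59}{3}} = \frac{1}{- \frac{59}{3} + t}$)
$156 \left(56 - \left(1 + u{\left(2 \right)}\right)\right) = 156 \left(56 - \left(1 + \frac{3}{-59 + 3 \cdot 2}\right)\right) = 156 \left(56 - \left(1 + \frac{3}{-59 + 6}\right)\right) = 156 \left(56 - \left(1 + \frac{3}{-53}\right)\right) = 156 \left(56 - \left(1 + 3 \left(- \frac{1}{53}\right)\right)\right) = 156 \left(56 - \frac{50}{53}\right) = 156 \cdot \frac{2918}{53} = \frac{455208}{53}$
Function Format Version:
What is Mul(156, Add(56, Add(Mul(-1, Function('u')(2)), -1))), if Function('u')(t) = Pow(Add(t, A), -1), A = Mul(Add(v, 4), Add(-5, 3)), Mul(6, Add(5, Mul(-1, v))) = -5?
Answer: Rational(455208, 53) ≈ 8588.8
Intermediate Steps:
v = Rational(35, 6) (v = Add(5, Mul(Rational(-1, 6), -5)) = Add(5, Rational(5, 6)) = Rational(35, 6) ≈ 5.8333)
A = Rational(-59, 3) (A = Mul(Add(Rational(35, 6), 4), Add(-5, 3)) = Mul(Rational(59, 6), -2) = Rational(-59, 3) ≈ -19.667)
Function('u')(t) = Pow(Add(Rational(-59, 3), t), -1) (Function('u')(t) = Pow(Add(t, Rational(-59, 3)), -1) = Pow(Add(Rational(-59, 3), t), -1))
Mul(156, Add(56, Add(Mul(-1, Function('u')(2)), -1))) = Mul(156, Add(56, Add(Mul(-1, Mul(3, Pow(Add(-59, Mul(3, 2)), -1))), -1))) = Mul(156, Add(56, Add(Mul(-1, Mul(3, Pow(Add(-59, 6), -1))), -1))) = Mul(156, Add(56, Add(Mul(-1, Mul(3, Pow(-53, -1))), -1))) = Mul(156, Add(56, Add(Mul(-1, Mul(3, Rational(-1, 53))), -1))) = Mul(156, Add(56, Add(Mul(-1, Rational(-3, 53)), -1))) = Mul(156, Add(56, Add(Rational(3, 53), -1))) = Mul(156, Add(56, Rational(-50, 53))) = Mul(156, Rational(2918, 53)) = Rational(455208, 53)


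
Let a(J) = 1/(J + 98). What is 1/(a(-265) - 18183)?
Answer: -167/3036562 ≈ -5.4996e-5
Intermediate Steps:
a(J) = 1/(98 + J)
1/(a(-265) - 18183) = 1/(1/(98 - 265) - 18183) = 1/(1/(-167) - 18183) = 1/(-1/167 - 18183) = 1/(-3036562/167) = -167/3036562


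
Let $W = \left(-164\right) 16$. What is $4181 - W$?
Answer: $6805$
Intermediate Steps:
$W = -2624$
$4181 - W = 4181 - -2624 = 4181 + 2624 = 6805$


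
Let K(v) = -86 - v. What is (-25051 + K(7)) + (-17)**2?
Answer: -24855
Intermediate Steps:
(-25051 + K(7)) + (-17)**2 = (-25051 + (-86 - 1*7)) + (-17)**2 = (-25051 + (-86 - 7)) + 289 = (-25051 - 93) + 289 = -25144 + 289 = -24855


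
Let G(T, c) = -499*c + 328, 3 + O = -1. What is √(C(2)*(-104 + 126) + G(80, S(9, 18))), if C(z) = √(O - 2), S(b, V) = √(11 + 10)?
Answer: √(328 - 499*√21 + 22*I*√6) ≈ 0.6088 + 44.261*I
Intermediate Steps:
O = -4 (O = -3 - 1 = -4)
S(b, V) = √21
G(T, c) = 328 - 499*c
C(z) = I*√6 (C(z) = √(-4 - 2) = √(-6) = I*√6)
√(C(2)*(-104 + 126) + G(80, S(9, 18))) = √((I*√6)*(-104 + 126) + (328 - 499*√21)) = √((I*√6)*22 + (328 - 499*√21)) = √(22*I*√6 + (328 - 499*√21)) = √(328 - 499*√21 + 22*I*√6)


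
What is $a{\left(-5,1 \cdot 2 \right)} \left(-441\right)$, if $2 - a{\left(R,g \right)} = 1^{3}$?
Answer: $-441$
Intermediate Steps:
$a{\left(R,g \right)} = 1$ ($a{\left(R,g \right)} = 2 - 1^{3} = 2 - 1 = 1$)
$a{\left(-5,1 \cdot 2 \right)} \left(-441\right) = 1 \left(-441\right) = -441$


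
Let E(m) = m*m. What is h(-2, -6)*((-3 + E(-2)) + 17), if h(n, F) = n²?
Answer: 72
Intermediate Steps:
E(m) = m²
h(-2, -6)*((-3 + E(-2)) + 17) = (-2)²*((-3 + (-2)²) + 17) = 4*((-3 + 4) + 17) = 4*(1 + 17) = 4*18 = 72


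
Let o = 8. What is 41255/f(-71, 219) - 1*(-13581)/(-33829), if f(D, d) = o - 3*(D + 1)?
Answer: 1392654737/7374722 ≈ 188.84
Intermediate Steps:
f(D, d) = 5 - 3*D (f(D, d) = 8 - 3*(D + 1) = 8 - 3*(1 + D) = 8 + (-3 - 3*D) = 5 - 3*D)
41255/f(-71, 219) - 1*(-13581)/(-33829) = 41255/(5 - 3*(-71)) - 1*(-13581)/(-33829) = 41255/(5 + 213) + 13581*(-1/33829) = 41255/218 - 13581/33829 = 1392654737/7374722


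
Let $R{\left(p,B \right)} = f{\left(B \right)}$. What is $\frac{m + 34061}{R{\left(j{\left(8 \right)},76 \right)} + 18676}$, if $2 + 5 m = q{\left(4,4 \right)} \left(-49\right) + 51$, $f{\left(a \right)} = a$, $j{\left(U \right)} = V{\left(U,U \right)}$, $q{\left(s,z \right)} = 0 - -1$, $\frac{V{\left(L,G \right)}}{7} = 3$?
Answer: $\frac{34061}{18752} \approx 1.8164$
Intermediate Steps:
$V{\left(L,G \right)} = 21$ ($V{\left(L,G \right)} = 7 \cdot 3 = 21$)
$q{\left(s,z \right)} = 1$ ($q{\left(s,z \right)} = 0 + 1 = 1$)
$j{\left(U \right)} = 21$
$R{\left(p,B \right)} = B$
$m = 0$ ($m = - \frac{2}{5} + \frac{1 \left(-49\right) + 51}{5} = - \frac{2}{5} + \frac{-49 + 51}{5} = - \frac{2}{5} + \frac{1}{5} \cdot 2 = - \frac{2}{5} + \frac{2}{5} = 0$)
$\frac{m + 34061}{R{\left(j{\left(8 \right)},76 \right)} + 18676} = \frac{0 + 34061}{76 + 18676} = \frac{34061}{18752}$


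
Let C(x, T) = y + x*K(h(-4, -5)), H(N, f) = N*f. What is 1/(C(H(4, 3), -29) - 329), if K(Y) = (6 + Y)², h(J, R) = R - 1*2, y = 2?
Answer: -1/315 ≈ -0.0031746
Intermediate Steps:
h(J, R) = -2 + R (h(J, R) = R - 2 = -2 + R)
C(x, T) = 2 + x (C(x, T) = 2 + x*(6 + (-2 - 5))² = 2 + x*(6 - 7)² = 2 + x*(-1)² = 2 + x*1 = 2 + x)
1/(C(H(4, 3), -29) - 329) = 1/((2 + 4*3) - 329) = 1/((2 + 12) - 329) = 1/(14 - 329) = 1/(-315) = -1/315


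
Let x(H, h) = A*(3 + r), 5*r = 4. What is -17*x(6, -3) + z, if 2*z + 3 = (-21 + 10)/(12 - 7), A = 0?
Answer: -13/5 ≈ -2.6000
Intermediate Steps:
r = ⅘ (r = (⅕)*4 = ⅘ ≈ 0.80000)
z = -13/5 (z = -3/2 + ((-21 + 10)/(12 - 7))/2 = -3/2 + (-11/5)/2 = -3/2 + (-11*⅕)/2 = -3/2 + (½)*(-11/5) = -3/2 - 11/10 = -13/5 ≈ -2.6000)
x(H, h) = 0 (x(H, h) = 0*(3 + ⅘) = 0*(19/5) = 0)
-17*x(6, -3) + z = -17*0 - 13/5 = 0 - 13/5 = -13/5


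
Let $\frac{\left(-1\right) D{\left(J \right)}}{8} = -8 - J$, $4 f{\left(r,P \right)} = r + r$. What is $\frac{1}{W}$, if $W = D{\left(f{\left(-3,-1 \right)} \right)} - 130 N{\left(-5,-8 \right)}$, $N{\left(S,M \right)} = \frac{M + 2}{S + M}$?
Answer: $- \frac{1}{8} \approx -0.125$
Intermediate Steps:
$f{\left(r,P \right)} = \frac{r}{2}$ ($f{\left(r,P \right)} = \frac{r + r}{4} = \frac{2 r}{4} = \frac{r}{2}$)
$D{\left(J \right)} = 64 + 8 J$ ($D{\left(J \right)} = - 8 \left(-8 - J\right) = 64 + 8 J$)
$N{\left(S,M \right)} = \frac{2 + M}{M + S}$
$W = -8$ ($W = \left(64 + 8 \cdot \frac{1}{2} \left(-3\right)\right) - 130 \frac{2 - 8}{-8 - 5} = \left(64 + 8 \left(- \frac{3}{2}\right)\right) - 130 \frac{1}{-13} \left(-6\right) = \left(64 - 12\right) - 130 \left(\left(- \frac{1}{13}\right) \left(-6\right)\right) = 52 - 60 = -8$)
$\frac{1}{W} = \frac{1}{-8} = - \frac{1}{8}$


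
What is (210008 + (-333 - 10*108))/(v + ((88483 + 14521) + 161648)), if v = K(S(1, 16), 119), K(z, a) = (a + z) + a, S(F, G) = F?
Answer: 208595/264891 ≈ 0.78747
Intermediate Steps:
K(z, a) = z + 2*a
v = 239 (v = 1 + 2*119 = 1 + 238 = 239)
(210008 + (-333 - 10*108))/(v + ((88483 + 14521) + 161648)) = (210008 + (-333 - 10*108))/(239 + ((88483 + 14521) + 161648)) = (210008 + (-333 - 1080))/(239 + (103004 + 161648)) = (210008 - 1413)/(239 + 264652) = 208595/264891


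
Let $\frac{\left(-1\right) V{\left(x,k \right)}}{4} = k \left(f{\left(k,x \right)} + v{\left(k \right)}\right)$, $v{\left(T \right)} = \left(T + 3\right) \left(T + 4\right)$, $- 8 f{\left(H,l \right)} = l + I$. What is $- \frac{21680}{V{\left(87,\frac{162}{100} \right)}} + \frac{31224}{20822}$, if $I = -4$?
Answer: $\frac{14205474593684}{65732003577} \approx 216.11$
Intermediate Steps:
$f{\left(H,l \right)} = \frac{1}{2} - \frac{l}{8}$ ($f{\left(H,l \right)} = - \frac{l - 4}{8} = - \frac{-4 + l}{8} = \frac{1}{2} - \frac{l}{8}$)
$v{\left(T \right)} = \left(3 + T\right) \left(4 + T\right)$
$V{\left(x,k \right)} = - 4 k \left(\frac{25}{2} + k^{2} + 7 k - \frac{x}{8}\right)$ ($V{\left(x,k \right)} = - 4 k \left(\left(\frac{1}{2} - \frac{x}{8}\right) + \left(12 + k^{2} + 7 k\right)\right) = - 4 k \left(\frac{25}{2} + k^{2} + 7 k - \frac{x}{8}\right)$)
$- \frac{21680}{V{\left(87,\frac{162}{100} \right)}} + \frac{31224}{20822} = - \frac{21680}{\frac{1}{2} \cdot \frac{162}{100} \left(-100 + 87 - 56 \cdot \frac{162}{100} - 8 \left(\frac{162}{100}\right)^{2}\right)} + \frac{31224}{20822} = - \frac{21680}{\frac{1}{2} \cdot 162 \cdot \frac{1}{100} \left(-100 + 87 - 56 \cdot 162 \cdot \frac{1}{100} - 8 \left(162 \cdot \frac{1}{100}\right)^{2}\right)} + 31224 \cdot \frac{1}{20822} = - \frac{21680}{\frac{1}{2} \cdot \frac{81}{50} \left(-100 + 87 - \frac{2268}{25} - 8 \left(\frac{81}{50}\right)^{2}\right)} + \frac{15612}{10411} = - \frac{21680}{\frac{1}{2} \cdot \frac{81}{50} \left(-100 + 87 - \frac{2268}{25} - \frac{13122}{625}\right)} + \frac{15612}{10411} = - \frac{21680}{\frac{1}{2} \cdot \frac{81}{50} \left(- \frac{77947}{625}\right)} + \frac{15612}{10411} = - \frac{21680}{- \frac{6313707}{62500}} + \frac{15612}{10411} = \left(-21680\right) \left(- \frac{62500}{6313707}\right) + \frac{15612}{10411} = \frac{1355000000}{6313707} + \frac{15612}{10411} = \frac{14205474593684}{65732003577}$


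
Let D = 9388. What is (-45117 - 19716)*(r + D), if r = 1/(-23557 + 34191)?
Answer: -6472407602169/10634 ≈ -6.0865e+8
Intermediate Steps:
r = 1/10634 ≈ 9.4038e-5
(-45117 - 19716)*(r + D) = (-45117 - 19716)*(1/10634 + 9388) = -64833*99831993/10634 = -6472407602169/10634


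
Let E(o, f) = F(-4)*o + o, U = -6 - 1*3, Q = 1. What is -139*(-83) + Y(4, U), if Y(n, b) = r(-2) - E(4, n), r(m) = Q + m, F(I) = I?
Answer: 11548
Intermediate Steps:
U = -9 (U = -6 - 3 = -9)
E(o, f) = -3*o (E(o, f) = -4*o + o = -3*o)
r(m) = 1 + m
Y(n, b) = 11 (Y(n, b) = (1 - 2) - (-3)*4 = -1 - 1*(-12) = -1 + 12 = 11)
-139*(-83) + Y(4, U) = -139*(-83) + 11 = 11537 + 11 = 11548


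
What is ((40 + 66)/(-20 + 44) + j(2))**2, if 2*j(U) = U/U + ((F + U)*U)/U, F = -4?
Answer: 2209/144 ≈ 15.340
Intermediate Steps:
j(U) = -3/2 + U/2 (j(U) = (U/U + ((-4 + U)*U)/U)/2 = (1 + (U*(-4 + U))/U)/2 = (1 + (-4 + U))/2 = (-3 + U)/2 = -3/2 + U/2)
((40 + 66)/(-20 + 44) + j(2))**2 = ((40 + 66)/(-20 + 44) + (-3/2 + (1/2)*2))**2 = (106/24 + (-3/2 + 1))**2 = (106*(1/24) - 1/2)**2 = (53/12 - 1/2)**2 = (47/12)**2 = 2209/144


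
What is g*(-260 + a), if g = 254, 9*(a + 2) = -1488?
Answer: -325628/3 ≈ -1.0854e+5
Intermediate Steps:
a = -502/3 (a = -2 + (⅑)*(-1488) = -2 - 496/3 = -502/3 ≈ -167.33)
g*(-260 + a) = 254*(-260 - 502/3) = 254*(-1282/3) = -325628/3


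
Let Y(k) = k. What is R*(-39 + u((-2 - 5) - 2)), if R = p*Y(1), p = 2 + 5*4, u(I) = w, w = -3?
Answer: -924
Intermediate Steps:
u(I) = -3
p = 22 (p = 2 + 20 = 22)
R = 22 (R = 22*1 = 22)
R*(-39 + u((-2 - 5) - 2)) = 22*(-39 - 3) = 22*(-42) = -924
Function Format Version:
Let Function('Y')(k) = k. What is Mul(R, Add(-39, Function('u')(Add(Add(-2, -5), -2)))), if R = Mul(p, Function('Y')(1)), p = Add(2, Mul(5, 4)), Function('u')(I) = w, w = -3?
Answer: -924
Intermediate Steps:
Function('u')(I) = -3
p = 22 (p = Add(2, 20) = 22)
R = 22 (R = Mul(22, 1) = 22)
Mul(R, Add(-39, Function('u')(Add(Add(-2, -5), -2)))) = Mul(22, Add(-39, -3)) = Mul(22, -42) = -924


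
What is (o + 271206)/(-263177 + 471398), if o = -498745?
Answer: -17503/16017 ≈ -1.0928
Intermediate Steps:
(o + 271206)/(-263177 + 471398) = (-498745 + 271206)/(-263177 + 471398) = -227539/208221 = -227539*1/208221 = -17503/16017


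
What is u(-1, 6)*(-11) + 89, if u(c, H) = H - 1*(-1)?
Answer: 12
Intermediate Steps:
u(c, H) = 1 + H (u(c, H) = H + 1 = 1 + H)
u(-1, 6)*(-11) + 89 = (1 + 6)*(-11) + 89 = 7*(-11) + 89 = -77 + 89 = 12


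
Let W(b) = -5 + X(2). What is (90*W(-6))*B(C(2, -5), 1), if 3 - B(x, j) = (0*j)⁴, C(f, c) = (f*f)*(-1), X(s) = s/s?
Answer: -1080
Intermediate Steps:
X(s) = 1
C(f, c) = -f² (C(f, c) = f²*(-1) = -f²)
W(b) = -4 (W(b) = -5 + 1 = -4)
B(x, j) = 3 (B(x, j) = 3 - (0*j)⁴ = 3 - 1*0⁴ = 3 - 1*0 = 3 + 0 = 3)
(90*W(-6))*B(C(2, -5), 1) = (90*(-4))*3 = -360*3 = -1080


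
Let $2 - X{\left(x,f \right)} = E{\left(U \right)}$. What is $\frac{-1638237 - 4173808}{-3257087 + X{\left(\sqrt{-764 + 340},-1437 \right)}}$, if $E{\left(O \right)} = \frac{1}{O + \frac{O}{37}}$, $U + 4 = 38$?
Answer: $\frac{7509162140}{4208153857} \approx 1.7844$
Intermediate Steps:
$U = 34$ ($U = -4 + 38 = 34$)
$E{\left(O \right)} = \frac{37}{38 O}$ ($E{\left(O \right)} = \frac{1}{O + O \frac{1}{37}} = \frac{1}{O + \frac{O}{37}} = \frac{1}{\frac{38}{37} O} = \frac{37}{38 O}$)
$X{\left(x,f \right)} = \frac{2547}{1292}$ ($X{\left(x,f \right)} = 2 - \frac{37}{38 \cdot 34} = 2 - \frac{37}{38} \cdot \frac{1}{34} = 2 - \frac{37}{1292} = \frac{2547}{1292}$)
$\frac{-1638237 - 4173808}{-3257087 + X{\left(\sqrt{-764 + 340},-1437 \right)}} = \frac{-1638237 - 4173808}{-3257087 + \frac{2547}{1292}} = - \frac{5812045}{- \frac{4208153857}{1292}} = \left(-5812045\right) \left(- \frac{1292}{4208153857}\right) = \frac{7509162140}{4208153857}$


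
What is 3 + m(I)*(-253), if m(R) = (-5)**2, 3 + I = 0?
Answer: -6322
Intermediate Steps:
I = -3 (I = -3 + 0 = -3)
m(R) = 25
3 + m(I)*(-253) = 3 + 25*(-253) = 3 - 6325 = -6322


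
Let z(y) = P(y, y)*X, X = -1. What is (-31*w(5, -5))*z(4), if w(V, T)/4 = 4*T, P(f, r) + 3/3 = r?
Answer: -7440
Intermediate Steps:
P(f, r) = -1 + r
z(y) = 1 - y (z(y) = (-1 + y)*(-1) = 1 - y)
w(V, T) = 16*T (w(V, T) = 4*(4*T) = 16*T)
(-31*w(5, -5))*z(4) = (-496*(-5))*(1 - 1*4) = (-31*(-80))*(1 - 4) = 2480*(-3) = -7440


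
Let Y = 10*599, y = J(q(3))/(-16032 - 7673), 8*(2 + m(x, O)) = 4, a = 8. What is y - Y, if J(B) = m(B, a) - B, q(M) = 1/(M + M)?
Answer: -85195769/14223 ≈ -5990.0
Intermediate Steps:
q(M) = 1/(2*M)
m(x, O) = -3/2 (m(x, O) = -2 + (1/8)*4 = -2 + 1/2 = -3/2)
J(B) = -3/2 - B
y = 1/14223 (y = (-3/2 - 1/(2*3))/(-16032 - 7673) = (-3/2 - 1/(2*3))/(-23705) = (-3/2 - 1*1/6)*(-1/23705) = (-3/2 - 1/6)*(-1/23705) = -5/3*(-1/23705) = 1/14223 ≈ 7.0309e-5)
Y = 5990
y - Y = 1/14223 - 1*5990 = 1/14223 - 5990 = -85195769/14223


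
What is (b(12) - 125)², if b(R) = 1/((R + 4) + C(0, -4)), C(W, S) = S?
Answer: 2247001/144 ≈ 15604.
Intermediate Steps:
b(R) = 1/R (b(R) = 1/((R + 4) - 4) = 1/((4 + R) - 4) = 1/R)
(b(12) - 125)² = (1/12 - 125)² = (-1499/12)² = 2247001/144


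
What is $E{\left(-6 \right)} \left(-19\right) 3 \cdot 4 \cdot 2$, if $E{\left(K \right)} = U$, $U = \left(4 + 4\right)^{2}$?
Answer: $-29184$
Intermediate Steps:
$U = 64$ ($U = 8^{2} = 64$)
$E{\left(K \right)} = 64$
$E{\left(-6 \right)} \left(-19\right) 3 \cdot 4 \cdot 2 = 64 \left(-19\right) 3 \cdot 4 \cdot 2 = - 1216 \cdot 12 \cdot 2 = \left(-1216\right) 24 = -29184$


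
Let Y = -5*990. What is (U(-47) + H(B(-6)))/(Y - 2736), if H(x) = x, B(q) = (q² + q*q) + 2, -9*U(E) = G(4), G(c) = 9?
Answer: -73/7686 ≈ -0.0094978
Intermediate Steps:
U(E) = -1 (U(E) = -⅑*9 = -1)
B(q) = 2 + 2*q² (B(q) = (q² + q²) + 2 = 2*q² + 2 = 2 + 2*q²)
Y = -4950
(U(-47) + H(B(-6)))/(Y - 2736) = (-1 + (2 + 2*(-6)²))/(-4950 - 2736) = (-1 + (2 + 2*36))/(-7686) = (-1 + (2 + 72))*(-1/7686) = (-1 + 74)*(-1/7686) = 73*(-1/7686) = -73/7686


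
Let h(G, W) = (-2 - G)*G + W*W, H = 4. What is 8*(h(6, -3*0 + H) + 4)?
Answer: -224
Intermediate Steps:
h(G, W) = W² + G*(-2 - G) (h(G, W) = G*(-2 - G) + W² = W² + G*(-2 - G))
8*(h(6, -3*0 + H) + 4) = 8*(((-3*0 + 4)² - 1*6² - 2*6) + 4) = 8*(((0 + 4)² - 1*36 - 12) + 4) = 8*((4² - 36 - 12) + 4) = 8*((16 - 36 - 12) + 4) = 8*(-32 + 4) = 8*(-28) = -224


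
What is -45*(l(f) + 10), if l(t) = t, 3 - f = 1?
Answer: -540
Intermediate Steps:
f = 2 (f = 3 - 1*1 = 3 - 1 = 2)
-45*(l(f) + 10) = -45*(2 + 10) = -45*12 = -540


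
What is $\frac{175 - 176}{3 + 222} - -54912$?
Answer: $\frac{12355199}{225} \approx 54912.0$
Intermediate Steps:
$\frac{175 - 176}{3 + 222} - -54912 = - \frac{1}{225} + 54912 = \frac{12355199}{225}$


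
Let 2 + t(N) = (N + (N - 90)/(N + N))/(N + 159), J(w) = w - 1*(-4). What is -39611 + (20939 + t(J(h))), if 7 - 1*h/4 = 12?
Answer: -42726315/2288 ≈ -18674.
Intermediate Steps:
h = -20 (h = 28 - 4*12 = 28 - 48 = -20)
J(w) = 4 + w (J(w) = w + 4 = 4 + w)
t(N) = -2 + (N + (-90 + N)/(2*N))/(159 + N) (t(N) = -2 + (N + (N - 90)/(N + N))/(N + 159) = -2 + (N + (-90 + N)/((2*N)))/(159 + N) = -2 + (N + (-90 + N)*(1/(2*N)))/(159 + N) = -2 + (N + (-90 + N)/(2*N))/(159 + N))
-39611 + (20939 + t(J(h))) = -39611 + (20939 + (-45 - (4 - 20)² - 635*(4 - 20)/2)/((4 - 20)*(159 + (4 - 20)))) = -39611 + (20939 + (-45 - 1*(-16)² - 635/2*(-16))/((-16)*(159 - 16))) = -39611 + (20939 - 1/16*(-45 - 1*256 + 5080)/143) = -39611 + (20939 - 1/16*1/143*(-45 - 256 + 5080)) = -39611 + (20939 - 1/16*1/143*4779) = -39611 + (20939 - 4779/2288) = -39611 + 47903653/2288 = -42726315/2288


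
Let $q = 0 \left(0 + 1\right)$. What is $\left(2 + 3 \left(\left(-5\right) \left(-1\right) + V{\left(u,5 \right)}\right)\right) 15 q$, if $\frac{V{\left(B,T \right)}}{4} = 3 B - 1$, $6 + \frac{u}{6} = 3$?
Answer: $0$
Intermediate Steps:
$u = -18$ ($u = -36 + 6 \cdot 3 = -36 + 18 = -18$)
$V{\left(B,T \right)} = -4 + 12 B$ ($V{\left(B,T \right)} = 4 \left(3 B - 1\right) = 4 \left(-1 + 3 B\right) = -4 + 12 B$)
$q = 0$ ($q = 0 \cdot 1 = 0$)
$\left(2 + 3 \left(\left(-5\right) \left(-1\right) + V{\left(u,5 \right)}\right)\right) 15 q = \left(2 + 3 \left(\left(-5\right) \left(-1\right) + \left(-4 + 12 \left(-18\right)\right)\right)\right) 15 \cdot 0 = \left(2 + 3 \left(5 - 220\right)\right) 15 \cdot 0 = \left(2 + 3 \left(-215\right)\right) 15 \cdot 0 = \left(2 - 645\right) 15 \cdot 0 = \left(-643\right) 15 \cdot 0 = \left(-9645\right) 0 = 0$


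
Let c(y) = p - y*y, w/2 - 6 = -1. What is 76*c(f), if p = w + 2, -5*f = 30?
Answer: -1824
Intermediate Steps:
w = 10 (w = 12 + 2*(-1) = 12 - 2 = 10)
f = -6 (f = -⅕*30 = -6)
p = 12 (p = 10 + 2 = 12)
c(y) = 12 - y² (c(y) = 12 - y*y = 12 - y²)
76*c(f) = 76*(12 - 1*(-6)²) = 76*(12 - 1*36) = 76*(12 - 36) = 76*(-24) = -1824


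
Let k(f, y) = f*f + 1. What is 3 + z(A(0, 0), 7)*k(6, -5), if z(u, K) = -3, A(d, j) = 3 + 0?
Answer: -108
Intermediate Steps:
A(d, j) = 3
k(f, y) = 1 + f² (k(f, y) = f² + 1 = 1 + f²)
3 + z(A(0, 0), 7)*k(6, -5) = 3 - 3*(1 + 6²) = 3 - 3*(1 + 36) = 3 - 3*37 = 3 - 111 = -108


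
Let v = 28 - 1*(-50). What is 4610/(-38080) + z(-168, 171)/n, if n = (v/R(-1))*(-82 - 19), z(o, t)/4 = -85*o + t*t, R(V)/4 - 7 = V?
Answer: -2652252781/4999904 ≈ -530.46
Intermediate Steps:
v = 78 (v = 28 + 50 = 78)
R(V) = 28 + 4*V
z(o, t) = -340*o + 4*t² (z(o, t) = 4*(-85*o + t*t) = 4*(-85*o + t²) = 4*(t² - 85*o) = -340*o + 4*t²)
n = -1313/4 (n = (78/(28 + 4*(-1)))*(-82 - 19) = (78/(28 - 4))*(-101) = (78/24)*(-101) = (78*(1/24))*(-101) = (13/4)*(-101) = -1313/4 ≈ -328.25)
4610/(-38080) + z(-168, 171)/n = 4610/(-38080) + (-340*(-168) + 4*171²)/(-1313/4) = 4610*(-1/38080) + (57120 + 4*29241)*(-4/1313) = -461/3808 + (57120 + 116964)*(-4/1313) = -461/3808 + 174084*(-4/1313) = -461/3808 - 696336/1313 = -2652252781/4999904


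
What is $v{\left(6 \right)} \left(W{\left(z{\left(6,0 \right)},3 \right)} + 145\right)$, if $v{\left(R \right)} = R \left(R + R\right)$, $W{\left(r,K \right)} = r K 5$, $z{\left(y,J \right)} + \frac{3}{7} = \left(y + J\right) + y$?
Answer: $\frac{160560}{7} \approx 22937.0$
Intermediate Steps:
$z{\left(y,J \right)} = - \frac{3}{7} + J + 2 y$ ($z{\left(y,J \right)} = - \frac{3}{7} + \left(\left(y + J\right) + y\right) = - \frac{3}{7} + \left(\left(J + y\right) + y\right) = - \frac{3}{7} + \left(J + 2 y\right) = - \frac{3}{7} + J + 2 y$)
$W{\left(r,K \right)} = 5 K r$ ($W{\left(r,K \right)} = K r 5 = 5 K r$)
$v{\left(R \right)} = 2 R^{2}$ ($v{\left(R \right)} = R 2 R = 2 R^{2}$)
$v{\left(6 \right)} \left(W{\left(z{\left(6,0 \right)},3 \right)} + 145\right) = 2 \cdot 6^{2} \left(5 \cdot 3 \left(- \frac{3}{7} + 0 + 2 \cdot 6\right) + 145\right) = 2 \cdot 36 \left(5 \cdot 3 \left(- \frac{3}{7} + 0 + 12\right) + 145\right) = 72 \left(5 \cdot 3 \cdot \frac{81}{7} + 145\right) = 72 \left(\frac{1215}{7} + 145\right) = 72 \cdot \frac{2230}{7} = \frac{160560}{7}$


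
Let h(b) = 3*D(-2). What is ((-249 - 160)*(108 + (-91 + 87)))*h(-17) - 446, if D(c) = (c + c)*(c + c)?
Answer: -2042174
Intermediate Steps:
D(c) = 4*c**2 (D(c) = (2*c)*(2*c) = 4*c**2)
h(b) = 48 (h(b) = 3*(4*(-2)**2) = 3*(4*4) = 3*16 = 48)
((-249 - 160)*(108 + (-91 + 87)))*h(-17) - 446 = ((-249 - 160)*(108 + (-91 + 87)))*48 - 446 = -409*(108 - 4)*48 - 446 = -409*104*48 - 446 = -42536*48 - 446 = -2041728 - 446 = -2042174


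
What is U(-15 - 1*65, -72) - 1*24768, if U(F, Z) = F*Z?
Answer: -19008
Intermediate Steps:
U(-15 - 1*65, -72) - 1*24768 = (-15 - 1*65)*(-72) - 1*24768 = (-15 - 65)*(-72) - 24768 = -80*(-72) - 24768 = 5760 - 24768 = -19008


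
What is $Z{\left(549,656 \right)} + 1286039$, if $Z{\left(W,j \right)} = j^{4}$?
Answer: $185190358935$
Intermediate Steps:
$Z{\left(549,656 \right)} + 1286039 = 656^{4} + 1286039 = 185189072896 + 1286039 = 185190358935$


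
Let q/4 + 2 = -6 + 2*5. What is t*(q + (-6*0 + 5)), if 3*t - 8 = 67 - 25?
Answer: 650/3 ≈ 216.67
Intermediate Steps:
q = 8 (q = -8 + 4*(-6 + 2*5) = -8 + 4*(-6 + 10) = -8 + 4*4 = -8 + 16 = 8)
t = 50/3 (t = 8/3 + (67 - 25)/3 = 8/3 + (⅓)*42 = 8/3 + 14 = 50/3 ≈ 16.667)
t*(q + (-6*0 + 5)) = 50*(8 + (-6*0 + 5))/3 = 50*(8 + (0 + 5))/3 = 50*(8 + 5)/3 = (50/3)*13 = 650/3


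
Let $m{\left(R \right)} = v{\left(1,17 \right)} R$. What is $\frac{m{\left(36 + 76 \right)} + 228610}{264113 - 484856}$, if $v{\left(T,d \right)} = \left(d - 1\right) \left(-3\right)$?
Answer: $- \frac{223234}{220743} \approx -1.0113$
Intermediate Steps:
$v{\left(T,d \right)} = 3 - 3 d$ ($v{\left(T,d \right)} = \left(-1 + d\right) \left(-3\right) = 3 - 3 d$)
$m{\left(R \right)} = - 48 R$ ($m{\left(R \right)} = \left(3 - 51\right) R = - 48 R$)
$\frac{m{\left(36 + 76 \right)} + 228610}{264113 - 484856} = \frac{- 48 \left(36 + 76\right) + 228610}{264113 - 484856} = \frac{\left(-48\right) 112 + 228610}{-220743} = \left(-5376 + 228610\right) \left(- \frac{1}{220743}\right) = 223234 \left(- \frac{1}{220743}\right) = - \frac{223234}{220743}$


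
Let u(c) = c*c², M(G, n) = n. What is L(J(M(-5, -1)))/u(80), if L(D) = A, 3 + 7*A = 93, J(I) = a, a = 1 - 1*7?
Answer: 9/358400 ≈ 2.5112e-5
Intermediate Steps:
u(c) = c³
a = -6 (a = 1 - 7 = -6)
J(I) = -6
A = 90/7 (A = -3/7 + (⅐)*93 = -3/7 + 93/7 = 90/7 ≈ 12.857)
L(D) = 90/7
L(J(M(-5, -1)))/u(80) = 90/(7*(80³)) = (90/7)/512000 = (90/7)*(1/512000) = 9/358400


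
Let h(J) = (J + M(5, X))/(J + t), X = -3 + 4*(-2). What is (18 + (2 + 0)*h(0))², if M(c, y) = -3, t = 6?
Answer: 289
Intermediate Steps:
X = -11 (X = -3 - 8 = -11)
h(J) = (-3 + J)/(6 + J) (h(J) = (J - 3)/(J + 6) = (-3 + J)/(6 + J))
(18 + (2 + 0)*h(0))² = (18 + (2 + 0)*((-3 + 0)/(6 + 0)))² = (18 + 2*(-3/6))² = (18 + 2*((⅙)*(-3)))² = (18 + 2*(-½))² = (18 - 1)² = 17² = 289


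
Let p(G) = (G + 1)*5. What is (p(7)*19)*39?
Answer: 29640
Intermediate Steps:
p(G) = 5 + 5*G (p(G) = (1 + G)*5 = 5 + 5*G)
(p(7)*19)*39 = ((5 + 5*7)*19)*39 = ((5 + 35)*19)*39 = (40*19)*39 = 760*39 = 29640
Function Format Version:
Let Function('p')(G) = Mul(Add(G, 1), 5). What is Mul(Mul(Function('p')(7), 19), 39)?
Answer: 29640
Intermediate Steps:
Function('p')(G) = Add(5, Mul(5, G)) (Function('p')(G) = Mul(Add(1, G), 5) = Add(5, Mul(5, G)))
Mul(Mul(Function('p')(7), 19), 39) = Mul(Mul(Add(5, Mul(5, 7)), 19), 39) = Mul(Mul(Add(5, 35), 19), 39) = Mul(Mul(40, 19), 39) = Mul(760, 39) = 29640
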